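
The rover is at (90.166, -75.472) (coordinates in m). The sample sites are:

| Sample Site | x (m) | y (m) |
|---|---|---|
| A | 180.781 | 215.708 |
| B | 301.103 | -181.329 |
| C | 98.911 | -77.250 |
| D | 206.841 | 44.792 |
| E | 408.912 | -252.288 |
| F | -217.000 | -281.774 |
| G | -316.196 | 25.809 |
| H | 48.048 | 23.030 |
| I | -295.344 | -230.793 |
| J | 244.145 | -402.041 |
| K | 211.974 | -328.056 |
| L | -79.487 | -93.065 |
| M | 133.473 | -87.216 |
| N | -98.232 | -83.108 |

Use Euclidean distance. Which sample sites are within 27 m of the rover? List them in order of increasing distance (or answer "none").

C

Distances from (90.166, -75.472):
A: √((90.615)² + (291.180)²) = √(8211.07823 + 84785.79240) = 304.954 m
B: √((210.937)² + (-105.857)²) = √(44494.41797 + 11205.70445) = 236.009 m
C: √((8.745)² + (-1.778)²) = √(76.47503 + 3.16128) = 8.924 m
D: √((116.675)² + (120.264)²) = √(13613.05563 + 14463.42970) = 167.560 m
E: √((318.746)² + (-176.816)²) = √(101599.01252 + 31263.89786) = 364.504 m
F: √((-307.166)² + (-206.302)²) = √(94350.95156 + 42560.51520) = 370.015 m
G: √((-406.362)² + (101.281)²) = √(165130.07504 + 10257.84096) = 418.793 m
H: √((-42.118)² + (98.502)²) = √(1773.92592 + 9702.64400) = 107.129 m
I: √((-385.510)² + (-155.321)²) = √(148617.96010 + 24124.61304) = 415.623 m
J: √((153.979)² + (-326.569)²) = √(23709.53244 + 106647.31176) = 361.050 m
K: √((121.808)² + (-252.584)²) = √(14837.18886 + 63798.67706) = 280.421 m
L: √((-169.653)² + (-17.593)²) = √(28782.14041 + 309.51365) = 170.563 m
M: √((43.307)² + (-11.744)²) = √(1875.49625 + 137.92154) = 44.871 m
N: √((-188.398)² + (-7.636)²) = √(35493.80640 + 58.30850) = 188.553 m
Threshold 27 m: C (8.924 m) is within range.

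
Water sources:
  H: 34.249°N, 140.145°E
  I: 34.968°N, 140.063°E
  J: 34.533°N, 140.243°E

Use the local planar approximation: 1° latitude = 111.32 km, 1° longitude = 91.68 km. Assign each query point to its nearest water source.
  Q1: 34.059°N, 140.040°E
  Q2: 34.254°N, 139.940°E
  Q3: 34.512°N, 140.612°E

Q1→H; Q2→H; Q3→J

Q1 at 34.059°N, 140.040°E:
  H: 23.238 km
  I: 101.212 km
  J: 55.952 km
  → nearest: H (23.238 km)
Q2 at 34.254°N, 139.940°E:
  H: 18.803 km
  I: 80.278 km
  J: 41.669 km
  → nearest: H (18.803 km)
Q3 at 34.512°N, 140.612°E:
  H: 51.868 km
  I: 71.485 km
  J: 33.911 km
  → nearest: J (33.911 km)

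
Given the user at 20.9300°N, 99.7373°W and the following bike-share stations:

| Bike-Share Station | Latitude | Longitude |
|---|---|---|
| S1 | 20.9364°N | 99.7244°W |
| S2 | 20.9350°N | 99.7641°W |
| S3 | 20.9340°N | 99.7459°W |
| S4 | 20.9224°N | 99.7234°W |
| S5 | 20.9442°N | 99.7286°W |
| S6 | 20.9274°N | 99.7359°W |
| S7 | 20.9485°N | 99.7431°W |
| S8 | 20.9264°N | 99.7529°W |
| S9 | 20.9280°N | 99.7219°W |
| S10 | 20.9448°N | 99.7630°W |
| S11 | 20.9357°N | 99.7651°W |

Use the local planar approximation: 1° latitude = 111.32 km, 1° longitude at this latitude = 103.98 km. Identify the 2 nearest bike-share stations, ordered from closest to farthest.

S6, S3

Distances from 20.9300°N, 99.7373°W:
S1: 1.5188 km
S2: 2.8417 km
S3: 0.9990 km
S4: 1.6747 km
S5: 1.8213 km
S6: 0.3240 km
S7: 2.1459 km
S8: 1.6709 km
S9: 1.6167 km
S10: 3.1393 km
S11: 2.9595 km
Sorted: S6 (0.3240 km) < S3 (0.9990 km) < S1 (1.5188 km) < S9 (1.6167 km) < …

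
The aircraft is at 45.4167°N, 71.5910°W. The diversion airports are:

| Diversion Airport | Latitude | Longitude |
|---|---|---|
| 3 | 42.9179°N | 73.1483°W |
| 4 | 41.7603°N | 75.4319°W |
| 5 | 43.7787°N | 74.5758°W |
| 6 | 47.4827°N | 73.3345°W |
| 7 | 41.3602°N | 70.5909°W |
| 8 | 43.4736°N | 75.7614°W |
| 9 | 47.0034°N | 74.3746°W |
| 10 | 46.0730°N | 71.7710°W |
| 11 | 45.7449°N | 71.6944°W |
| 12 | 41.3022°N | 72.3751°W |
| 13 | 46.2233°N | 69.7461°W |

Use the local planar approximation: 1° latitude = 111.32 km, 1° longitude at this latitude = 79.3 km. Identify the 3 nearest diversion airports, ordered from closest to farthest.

11, 10, 13

Distances from 45.4167°N, 71.5910°W:
3: 304.3473 km
4: 508.3747 km
5: 298.7859 km
6: 268.3464 km
7: 458.4810 km
8: 395.1698 km
9: 282.7094 km
10: 74.4407 km
11: 37.4440 km
12: 462.2274 km
13: 171.6573 km
Sorted: 11 (37.4440 km) < 10 (74.4407 km) < 13 (171.6573 km) < 6 (268.3464 km) < 9 (282.7094 km) < …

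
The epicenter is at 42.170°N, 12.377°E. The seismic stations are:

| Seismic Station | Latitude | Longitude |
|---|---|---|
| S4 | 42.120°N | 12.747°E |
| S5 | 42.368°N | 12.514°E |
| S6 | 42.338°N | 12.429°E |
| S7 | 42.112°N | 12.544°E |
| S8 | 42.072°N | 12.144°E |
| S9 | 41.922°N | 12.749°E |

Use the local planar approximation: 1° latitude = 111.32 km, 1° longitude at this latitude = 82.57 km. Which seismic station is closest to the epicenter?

S7

Distances from 42.170°N, 12.377°E:
S4: 31.054 km
S5: 24.775 km
S6: 19.188 km
S7: 15.226 km
S8: 22.117 km
S9: 41.299 km
Minimum: S7 at 15.226 km.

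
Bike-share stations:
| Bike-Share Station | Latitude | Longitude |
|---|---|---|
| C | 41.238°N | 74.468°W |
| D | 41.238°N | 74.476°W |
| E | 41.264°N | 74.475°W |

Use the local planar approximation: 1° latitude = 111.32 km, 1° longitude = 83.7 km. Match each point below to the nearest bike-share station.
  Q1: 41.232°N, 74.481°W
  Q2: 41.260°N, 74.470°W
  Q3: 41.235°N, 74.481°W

Q1→D; Q2→E; Q3→D

Q1 at 41.232°N, 74.481°W:
  C: 1.277 km
  D: 0.788 km
  E: 3.597 km
  → nearest: D (0.788 km)
Q2 at 41.260°N, 74.470°W:
  C: 2.455 km
  D: 2.500 km
  E: 0.611 km
  → nearest: E (0.611 km)
Q3 at 41.235°N, 74.481°W:
  C: 1.138 km
  D: 0.535 km
  E: 3.267 km
  → nearest: D (0.535 km)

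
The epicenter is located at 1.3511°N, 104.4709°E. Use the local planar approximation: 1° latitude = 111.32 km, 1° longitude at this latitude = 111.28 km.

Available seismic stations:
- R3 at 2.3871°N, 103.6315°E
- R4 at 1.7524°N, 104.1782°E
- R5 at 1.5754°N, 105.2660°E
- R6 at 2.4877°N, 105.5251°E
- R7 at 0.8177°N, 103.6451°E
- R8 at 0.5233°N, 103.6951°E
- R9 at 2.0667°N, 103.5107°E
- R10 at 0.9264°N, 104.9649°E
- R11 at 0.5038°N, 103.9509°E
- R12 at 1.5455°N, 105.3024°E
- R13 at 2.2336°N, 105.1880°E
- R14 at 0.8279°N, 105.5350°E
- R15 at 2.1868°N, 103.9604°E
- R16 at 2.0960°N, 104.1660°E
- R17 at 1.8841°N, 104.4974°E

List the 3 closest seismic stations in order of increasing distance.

R4, R17, R10

Distances from 1.3511°N, 104.4709°E:
R3: √((1.0360·111.32)² + (-0.8394·111.28)²) = √(13300.436869 + 8725.135169) = 148.4101 km
R4: √((0.4013·111.32)² + (-0.2927·111.28)²) = √(1995.651555 + 1060.912775) = 55.2862 km
R5: √((0.2243·111.32)² + (0.7951·111.28)²) = √(623.454756 + 7828.485308) = 91.9344 km
R6: √((1.1366·111.32)² + (1.0542·111.28)²) = √(16008.907628 + 13761.958939) = 172.5424 km
R7: √((-0.5334·111.32)² + (-0.8258·111.28)²) = √(3525.757335 + 8444.695436) = 109.4096 km
R8: √((-0.8278·111.32)² + (-0.7758·111.28)²) = √(8491.750773 + 7453.045705) = 126.2727 km
R9: √((0.7156·111.32)² + (-0.9602·111.28)²) = √(6345.809918 + 11417.148168) = 133.2777 km
R10: √((-0.4247·111.32)² + (0.4940·111.28)²) = √(2235.171840 + 3021.955966) = 72.5061 km
R11: √((-0.8473·111.32)² + (-0.5200·111.28)²) = √(8896.533289 + 3348.427663) = 110.6570 km
R12: √((0.1944·111.32)² + (0.8315·111.28)²) = √(468.315915 + 8561.675060) = 95.0263 km
R13: √((0.8825·111.32)² + (0.7171·111.28)²) = √(9651.077952 + 6367.862526) = 126.5660 km
R14: √((-0.5232·111.32)² + (1.0641·111.28)²) = √(3392.203250 + 14021.649937) = 131.9616 km
R15: √((0.8357·111.32)² + (-0.5105·111.28)²) = √(8654.603971 + 3227.198855) = 109.0037 km
R16: √((0.7449·111.32)² + (-0.3049·111.28)²) = √(6876.102530 + 1151.195498) = 89.5952 km
R17: √((0.5330·111.32)² + (0.0265·111.28)²) = √(3520.471342 + 8.696129) = 59.4068 km
Sorted: R4 (55.2862 km) < R17 (59.4068 km) < R10 (72.5061 km) < R16 (89.5952 km) < R5 (91.9344 km) < …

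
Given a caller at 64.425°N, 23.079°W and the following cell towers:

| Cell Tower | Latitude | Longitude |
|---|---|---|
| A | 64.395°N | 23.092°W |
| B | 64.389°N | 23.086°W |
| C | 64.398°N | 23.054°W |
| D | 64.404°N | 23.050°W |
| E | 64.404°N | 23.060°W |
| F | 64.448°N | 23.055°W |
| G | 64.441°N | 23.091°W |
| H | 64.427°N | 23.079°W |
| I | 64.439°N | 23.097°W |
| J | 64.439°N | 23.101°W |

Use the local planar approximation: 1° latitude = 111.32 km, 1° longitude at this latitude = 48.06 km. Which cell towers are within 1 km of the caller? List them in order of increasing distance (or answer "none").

H

Distances from 64.425°N, 23.079°W:
A: 3.398 km
B: 4.022 km
C: 3.237 km
D: 2.722 km
E: 2.510 km
F: 2.808 km
G: 1.872 km
H: 0.223 km
I: 1.782 km
J: 1.883 km
Threshold 1 km: H (0.223 km) is within range.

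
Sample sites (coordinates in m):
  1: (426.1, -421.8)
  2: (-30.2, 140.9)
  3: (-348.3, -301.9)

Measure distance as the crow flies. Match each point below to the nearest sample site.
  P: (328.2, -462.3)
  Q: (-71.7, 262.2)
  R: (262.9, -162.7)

P→1; Q→2; R→1

P at (328.2, -462.3):
  1: √((97.9)² + (40.5)²) = √(9584.410 + 1640.250) = 105.9 m
  2: √((-358.4)² + (603.2)²) = √(128450.560 + 363850.240) = 701.6 m
  3: √((-676.5)² + (160.4)²) = √(457652.250 + 25728.160) = 695.3 m
  → nearest: 1 (105.9 m)
Q at (-71.7, 262.2):
  1: √((497.8)² + (-684.0)²) = √(247804.840 + 467856.000) = 846.0 m
  2: √((41.5)² + (-121.3)²) = √(1722.250 + 14713.690) = 128.2 m
  3: √((-276.6)² + (-564.1)²) = √(76507.560 + 318208.810) = 628.3 m
  → nearest: 2 (128.2 m)
R at (262.9, -162.7):
  1: √((163.2)² + (-259.1)²) = √(26634.240 + 67132.810) = 306.2 m
  2: √((-293.1)² + (303.6)²) = √(85907.610 + 92172.960) = 422.0 m
  3: √((-611.2)² + (-139.2)²) = √(373565.440 + 19376.640) = 626.9 m
  → nearest: 1 (306.2 m)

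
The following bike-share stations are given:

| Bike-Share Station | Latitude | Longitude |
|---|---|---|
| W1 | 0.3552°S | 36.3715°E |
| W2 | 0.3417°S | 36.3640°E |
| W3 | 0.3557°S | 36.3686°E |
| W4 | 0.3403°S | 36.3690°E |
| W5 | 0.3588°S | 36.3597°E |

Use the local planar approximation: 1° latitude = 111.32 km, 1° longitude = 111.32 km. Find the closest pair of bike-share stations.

Pairwise distances:
W1–W2: √((0.0135·111.32)² + (-0.0075·111.32)²) = √(2.258468 + 0.697058) = 1.7192 km
W1–W3: √((-0.0005·111.32)² + (-0.0029·111.32)²) = √(0.003098 + 0.104218) = 0.3276 km
W1–W4: √((0.0149·111.32)² + (-0.0025·111.32)²) = √(2.751180 + 0.077451) = 1.6819 km
W1–W5: √((-0.0036·111.32)² + (-0.0118·111.32)²) = √(0.160602 + 1.725482) = 1.3733 km
W2–W3: √((-0.0140·111.32)² + (0.0046·111.32)²) = √(2.428860 + 0.262218) = 1.6405 km
W2–W4: √((0.0014·111.32)² + (0.0050·111.32)²) = √(0.024289 + 0.309804) = 0.5780 km
W2–W5: √((-0.0171·111.32)² + (-0.0043·111.32)²) = √(3.623586 + 0.229131) = 1.9628 km
W3–W4: √((0.0154·111.32)² + (0.0004·111.32)²) = √(2.938920 + 0.001983) = 1.7149 km
W3–W5: √((-0.0031·111.32)² + (-0.0089·111.32)²) = √(0.119088 + 0.981582) = 1.0491 km
W4–W5: √((-0.0185·111.32)² + (-0.0093·111.32)²) = √(4.241211 + 1.071796) = 2.3050 km
Closest pair: W1–W3 at 0.3276 km.

W1 and W3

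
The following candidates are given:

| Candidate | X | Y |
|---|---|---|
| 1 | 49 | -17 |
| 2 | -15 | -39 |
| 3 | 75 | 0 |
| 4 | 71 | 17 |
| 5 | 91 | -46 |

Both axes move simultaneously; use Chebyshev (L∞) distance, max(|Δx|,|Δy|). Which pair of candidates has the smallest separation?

3 and 4

Pairwise distances:
1–2: 64
1–3: 26
1–4: 34
1–5: 42
2–3: 90
2–4: 86
2–5: 106
3–4: 17
3–5: 46
4–5: 63
Closest pair: 3–4 at 17.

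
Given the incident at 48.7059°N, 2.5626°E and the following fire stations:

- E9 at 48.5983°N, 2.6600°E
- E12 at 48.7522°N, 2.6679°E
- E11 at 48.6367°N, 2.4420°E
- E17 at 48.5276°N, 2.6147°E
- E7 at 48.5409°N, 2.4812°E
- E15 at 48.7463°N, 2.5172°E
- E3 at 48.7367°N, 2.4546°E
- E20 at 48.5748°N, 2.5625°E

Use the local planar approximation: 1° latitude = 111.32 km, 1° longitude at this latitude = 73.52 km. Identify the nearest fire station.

Distances from 48.7059°N, 2.5626°E:
E9: 13.9553 km
E12: 9.3004 km
E11: 11.7455 km
E17: 20.2146 km
E7: 19.3181 km
E15: 5.6006 km
E3: 8.6488 km
E20: 14.5941 km
Minimum: E15 at 5.6006 km.

E15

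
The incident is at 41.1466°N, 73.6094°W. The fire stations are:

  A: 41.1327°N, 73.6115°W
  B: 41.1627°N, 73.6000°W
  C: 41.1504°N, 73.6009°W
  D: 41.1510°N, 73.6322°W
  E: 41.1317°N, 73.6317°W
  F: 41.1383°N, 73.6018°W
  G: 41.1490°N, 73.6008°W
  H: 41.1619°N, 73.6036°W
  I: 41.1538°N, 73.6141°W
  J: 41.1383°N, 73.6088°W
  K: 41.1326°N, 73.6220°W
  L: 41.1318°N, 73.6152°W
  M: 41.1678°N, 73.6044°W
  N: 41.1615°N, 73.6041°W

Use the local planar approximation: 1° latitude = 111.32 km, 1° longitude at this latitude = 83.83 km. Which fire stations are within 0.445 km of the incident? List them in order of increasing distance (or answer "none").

none

Distances from 41.1466°N, 73.6094°W:
A: √((-0.0139·111.32)² + (-0.0021·83.83)²) = √(2.394286 + 0.030991) = 1.5573 km
B: √((0.0161·111.32)² + (0.0094·83.83)²) = √(3.212167 + 0.620947) = 1.9578 km
C: √((0.0038·111.32)² + (0.0085·83.83)²) = √(0.178943 + 0.507735) = 0.8287 km
D: √((0.0044·111.32)² + (-0.0228·83.83)²) = √(0.239912 + 3.653159) = 1.9731 km
E: √((-0.0149·111.32)² + (-0.0223·83.83)²) = √(2.751180 + 3.494690) = 2.4992 km
F: √((-0.0083·111.32)² + (0.0076·83.83)²) = √(0.853695 + 0.405907) = 1.1223 km
G: √((0.0024·111.32)² + (0.0086·83.83)²) = √(0.071379 + 0.519752) = 0.7689 km
H: √((0.0153·111.32)² + (0.0058·83.83)²) = √(2.900877 + 0.236404) = 1.7712 km
I: √((0.0072·111.32)² + (-0.0047·83.83)²) = √(0.642409 + 0.155237) = 0.8931 km
J: √((-0.0083·111.32)² + (0.0006·83.83)²) = √(0.853695 + 0.002530) = 0.9253 km
K: √((-0.0140·111.32)² + (-0.0126·83.83)²) = √(2.428860 + 1.115681) = 1.8827 km
L: √((-0.0148·111.32)² + (-0.0058·83.83)²) = √(2.714375 + 0.236404) = 1.7178 km
M: √((0.0212·111.32)² + (0.0050·83.83)²) = √(5.569524 + 0.175687) = 2.3969 km
N: √((0.0149·111.32)² + (0.0053·83.83)²) = √(2.751180 + 0.197402) = 1.7171 km
Threshold 0.445 km: none within range.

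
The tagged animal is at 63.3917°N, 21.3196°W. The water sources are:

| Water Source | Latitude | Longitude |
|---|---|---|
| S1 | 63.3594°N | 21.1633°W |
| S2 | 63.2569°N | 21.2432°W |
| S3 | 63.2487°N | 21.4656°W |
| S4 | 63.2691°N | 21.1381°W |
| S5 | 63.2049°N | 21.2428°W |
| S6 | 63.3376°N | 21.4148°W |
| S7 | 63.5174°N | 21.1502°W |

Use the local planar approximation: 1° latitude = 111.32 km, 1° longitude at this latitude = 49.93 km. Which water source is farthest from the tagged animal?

Distances from 63.3917°N, 21.3196°W:
S1: 8.5926 km
S2: 15.4832 km
S3: 17.5085 km
S4: 16.3826 km
S5: 21.1452 km
S6: 7.6723 km
S7: 16.3506 km
Maximum: S5 at 21.1452 km.

S5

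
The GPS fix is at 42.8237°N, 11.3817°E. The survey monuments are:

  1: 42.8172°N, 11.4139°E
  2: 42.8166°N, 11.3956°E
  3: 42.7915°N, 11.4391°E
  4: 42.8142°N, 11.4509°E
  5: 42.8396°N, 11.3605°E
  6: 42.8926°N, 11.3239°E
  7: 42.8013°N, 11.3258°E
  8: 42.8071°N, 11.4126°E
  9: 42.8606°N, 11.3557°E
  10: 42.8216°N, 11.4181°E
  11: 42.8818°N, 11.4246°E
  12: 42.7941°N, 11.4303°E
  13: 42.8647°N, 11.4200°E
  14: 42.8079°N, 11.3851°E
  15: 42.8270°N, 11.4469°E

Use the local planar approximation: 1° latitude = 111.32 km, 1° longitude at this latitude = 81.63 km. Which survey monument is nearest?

2

Distances from 42.8237°N, 11.3817°E:
1: √((-0.0065·111.32)² + (0.0322·81.63)²) = √(0.523568 + 6.908939) = 2.7263 km
2: √((-0.0071·111.32)² + (0.0139·81.63)²) = √(0.624688 + 1.287447) = 1.3828 km
3: √((-0.0322·111.32)² + (0.0574·81.63)²) = √(12.848669 + 21.954491) = 5.8994 km
4: √((-0.0095·111.32)² + (0.0692·81.63)²) = √(1.118391 + 31.908896) = 5.7469 km
5: √((0.0159·111.32)² + (-0.0212·81.63)²) = √(3.132858 + 2.994824) = 2.4754 km
6: √((0.0689·111.32)² + (-0.0578·81.63)²) = √(58.828102 + 22.261543) = 9.0050 km
7: √((-0.0224·111.32)² + (-0.0559·81.63)²) = √(6.217881 + 20.822037) = 5.2000 km
8: √((-0.0166·111.32)² + (0.0309·81.63)²) = √(3.414779 + 6.362335) = 3.1268 km
9: √((0.0369·111.32)² + (-0.0260·81.63)²) = √(16.873265 + 4.504497) = 4.6236 km
10: √((-0.0021·111.32)² + (0.0364·81.63)²) = √(0.054649 + 8.828814) = 2.9805 km
11: √((0.0581·111.32)² + (0.0429·81.63)²) = √(41.831040 + 12.263493) = 7.3549 km
12: √((-0.0296·111.32)² + (0.0486·81.63)²) = √(10.857499 + 15.738819) = 5.1572 km
13: √((0.0410·111.32)² + (0.0383·81.63)²) = √(20.831191 + 9.774558) = 5.5322 km
14: √((-0.0158·111.32)² + (0.0034·81.63)²) = √(3.093574 + 0.077030) = 1.7806 km
15: √((0.0033·111.32)² + (0.0652·81.63)²) = √(0.134950 + 28.326622) = 5.3349 km
Minimum: 2 at 1.3828 km.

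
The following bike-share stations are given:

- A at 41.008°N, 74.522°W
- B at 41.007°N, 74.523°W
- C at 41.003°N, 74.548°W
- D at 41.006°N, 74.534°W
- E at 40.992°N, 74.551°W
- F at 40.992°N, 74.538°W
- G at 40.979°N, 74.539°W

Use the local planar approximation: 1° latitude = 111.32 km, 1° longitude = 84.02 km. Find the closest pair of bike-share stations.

Pairwise distances:
A–B: 0.139 km
A–C: 2.254 km
A–D: 1.033 km
A–E: 3.018 km
A–F: 2.231 km
A–G: 3.530 km
B–C: 2.147 km
B–D: 0.931 km
B–E: 2.885 km
B–F: 2.092 km
B–G: 3.395 km
C–D: 1.223 km
C–E: 1.250 km
C–F: 1.485 km
C–G: 2.777 km
D–E: 2.114 km
D–F: 1.594 km
D–G: 3.035 km
E–F: 1.092 km
E–G: 1.764 km
F–G: 1.450 km
Closest pair: A–B at 0.139 km.

A and B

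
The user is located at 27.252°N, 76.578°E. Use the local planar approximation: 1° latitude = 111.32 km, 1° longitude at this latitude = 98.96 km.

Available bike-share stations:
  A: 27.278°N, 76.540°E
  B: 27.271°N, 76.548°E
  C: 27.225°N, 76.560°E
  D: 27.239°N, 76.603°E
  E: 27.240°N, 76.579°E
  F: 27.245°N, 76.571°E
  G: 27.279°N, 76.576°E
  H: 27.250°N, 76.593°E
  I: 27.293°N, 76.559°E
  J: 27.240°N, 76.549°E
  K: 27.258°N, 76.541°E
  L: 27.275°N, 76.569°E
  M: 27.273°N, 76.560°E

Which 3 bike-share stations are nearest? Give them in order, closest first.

Distances from 27.252°N, 76.578°E:
A: 4.745 km
B: 3.645 km
C: 3.494 km
D: 2.866 km
E: 1.340 km
F: 1.043 km
G: 3.012 km
H: 1.501 km
I: 4.936 km
J: 3.166 km
K: 3.722 km
L: 2.711 km
M: 2.939 km
Sorted: F (1.043 km) < E (1.340 km) < H (1.501 km) < L (2.711 km) < D (2.866 km) < …

F, E, H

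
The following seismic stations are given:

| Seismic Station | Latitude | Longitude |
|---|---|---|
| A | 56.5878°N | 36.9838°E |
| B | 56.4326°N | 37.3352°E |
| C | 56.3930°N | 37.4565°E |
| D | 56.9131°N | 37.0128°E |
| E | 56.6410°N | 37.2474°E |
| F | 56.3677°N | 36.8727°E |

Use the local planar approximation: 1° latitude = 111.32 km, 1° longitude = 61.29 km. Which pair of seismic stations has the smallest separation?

B and C

Pairwise distances:
B–C: √((-0.0396·111.32)² + (0.1213·61.29)²) = √(19.432862 + 55.271448) = 8.6432 km
A–E: √((0.0532·111.32)² + (0.2636·61.29)²) = √(35.072737 + 261.017758) = 17.2073 km
B–E: √((0.2084·111.32)² + (-0.0878·61.29)²) = √(538.197684 + 28.957981) = 23.8150 km
A–F: √((-0.2201·111.32)² + (-0.1111·61.29)²) = √(600.325070 + 46.366825) = 25.4301 km
A–B: √((-0.1552·111.32)² + (0.3514·61.29)²) = √(298.490030 + 463.855550) = 27.6106 km
B–F: √((-0.0649·111.32)² + (-0.4625·61.29)²) = √(52.195828 + 803.531149) = 29.2528 km
C–E: √((0.2480·111.32)² + (-0.2091·61.29)²) = √(762.166326 + 164.243166) = 30.4370 km
D–E: √((-0.2721·111.32)² + (0.2346·61.29)²) = √(917.494520 + 206.745116) = 33.5297 km
C–F: √((-0.0253·111.32)² + (-0.5838·61.29)²) = √(7.932086 + 1280.287260) = 35.8918 km
A–C: √((-0.1948·111.32)² + (0.4727·61.29)²) = √(470.245123 + 839.364210) = 36.1885 km
A–D: √((0.3253·111.32)² + (0.0290·61.29)²) = √(1311.337624 + 3.159186) = 36.2560 km
E–F: √((-0.2733·111.32)² + (-0.3747·61.29)²) = √(925.604929 + 527.407898) = 38.1184 km
B–D: √((0.4805·111.32)² + (-0.3224·61.29)²) = √(2861.100935 + 390.453490) = 57.0224 km
D–F: √((-0.5454·111.32)² + (-0.1401·61.29)²) = √(3686.181053 + 73.731915) = 61.3181 km
C–D: √((0.5201·111.32)² + (-0.4437·61.29)²) = √(3352.124212 + 739.533923) = 63.9661 km
Closest pair: B–C at 8.6432 km.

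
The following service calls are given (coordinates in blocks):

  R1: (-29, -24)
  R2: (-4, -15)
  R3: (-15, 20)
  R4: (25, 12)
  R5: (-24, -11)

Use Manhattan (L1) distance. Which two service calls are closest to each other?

Pairwise distances:
R1–R2: 34 blocks
R1–R3: 58 blocks
R1–R4: 90 blocks
R1–R5: 18 blocks
R2–R3: 46 blocks
R2–R4: 56 blocks
R2–R5: 24 blocks
R3–R4: 48 blocks
R3–R5: 40 blocks
R4–R5: 72 blocks
Closest pair: R1–R5 at 18 blocks.

R1 and R5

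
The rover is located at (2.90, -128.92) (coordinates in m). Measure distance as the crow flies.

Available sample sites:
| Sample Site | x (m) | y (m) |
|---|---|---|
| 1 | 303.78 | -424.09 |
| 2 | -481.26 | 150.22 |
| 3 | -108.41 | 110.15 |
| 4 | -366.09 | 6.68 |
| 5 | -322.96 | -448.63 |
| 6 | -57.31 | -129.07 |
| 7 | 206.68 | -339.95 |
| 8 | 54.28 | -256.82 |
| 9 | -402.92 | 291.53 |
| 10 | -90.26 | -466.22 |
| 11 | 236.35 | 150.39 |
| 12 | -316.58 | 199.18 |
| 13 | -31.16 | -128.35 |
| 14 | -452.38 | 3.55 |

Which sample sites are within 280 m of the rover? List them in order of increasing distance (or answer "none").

13, 6, 8, 3

Distances from (2.90, -128.92):
1: 421.49 m
2: 558.86 m
3: 263.71 m
4: 393.12 m
5: 456.51 m
6: 60.21 m
7: 293.36 m
8: 137.83 m
9: 584.35 m
10: 349.93 m
11: 364.02 m
12: 457.95 m
13: 34.06 m
14: 474.16 m
Threshold 280 m: 13 (34.06 m), 6 (60.21 m), 8 (137.83 m), 3 (263.71 m) are within range.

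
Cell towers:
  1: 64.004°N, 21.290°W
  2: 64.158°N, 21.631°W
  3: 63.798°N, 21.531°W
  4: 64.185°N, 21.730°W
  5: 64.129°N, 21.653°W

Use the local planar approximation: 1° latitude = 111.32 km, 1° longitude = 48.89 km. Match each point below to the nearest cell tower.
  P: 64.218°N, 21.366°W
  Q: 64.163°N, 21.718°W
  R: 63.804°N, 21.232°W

P→2; Q→4; R→3

P at 64.218°N, 21.366°W:
  1: 24.111 km
  2: 14.576 km
  3: 47.445 km
  4: 18.171 km
  5: 17.177 km
  → nearest: 2 (14.576 km)
Q at 64.163°N, 21.718°W:
  1: 27.407 km
  2: 4.290 km
  3: 41.648 km
  4: 2.518 km
  5: 4.942 km
  → nearest: 4 (2.518 km)
R at 63.804°N, 21.232°W:
  1: 22.444 km
  2: 43.971 km
  3: 14.633 km
  4: 48.904 km
  5: 41.624 km
  → nearest: 3 (14.633 km)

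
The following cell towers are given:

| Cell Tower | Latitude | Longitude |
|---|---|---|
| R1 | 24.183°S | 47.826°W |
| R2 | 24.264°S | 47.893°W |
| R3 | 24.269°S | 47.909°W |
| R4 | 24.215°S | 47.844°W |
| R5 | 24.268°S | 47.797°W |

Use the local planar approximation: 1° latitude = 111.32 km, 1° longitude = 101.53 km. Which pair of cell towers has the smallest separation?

Pairwise distances:
R1–R2: 11.295 km
R1–R3: 12.754 km
R1–R4: 4.004 km
R1–R5: 9.910 km
R2–R3: 1.717 km
R2–R4: 7.383 km
R2–R5: 9.757 km
R3–R4: 8.927 km
R3–R5: 11.372 km
R4–R5: 7.588 km
Closest pair: R2–R3 at 1.717 km.

R2 and R3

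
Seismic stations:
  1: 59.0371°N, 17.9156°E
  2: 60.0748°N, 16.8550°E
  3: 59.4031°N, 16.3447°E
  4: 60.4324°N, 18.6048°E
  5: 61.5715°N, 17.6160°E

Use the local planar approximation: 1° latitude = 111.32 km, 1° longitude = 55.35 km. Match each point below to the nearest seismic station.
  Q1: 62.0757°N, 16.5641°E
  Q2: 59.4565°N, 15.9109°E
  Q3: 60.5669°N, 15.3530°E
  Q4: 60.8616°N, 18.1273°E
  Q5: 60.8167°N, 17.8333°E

Q1→5; Q2→3; Q3→2; Q4→4; Q5→4

Q1 at 62.0757°N, 16.5641°E:
  1: √((-3.0386·111.32)² + (1.3515·55.35)²) = √(114417.765576 + 5595.866571) = 346.4298 km
  2: √((-2.0009·111.32)² + (0.2909·55.35)²) = √(49613.191350 + 259.252345) = 223.3214 km
  3: √((-2.6726·111.32)² + (-0.2194·55.35)²) = √(88514.480231 + 147.471636) = 297.7616 km
  4: √((-1.6433·111.32)² + (2.0407·55.35)²) = √(33464.173699 + 12758.322603) = 214.9942 km
  5: √((-0.5042·111.32)² + (1.0519·55.35)²) = √(3150.301195 + 3389.878720) = 80.8714 km
  → nearest: 5 (80.8714 km)
Q2 at 59.4565°N, 15.9109°E:
  1: √((-0.4194·111.32)² + (2.0047·55.35)²) = √(2179.732741 + 12312.153778) = 120.3823 km
  2: √((0.6183·111.32)² + (0.9441·55.35)²) = √(4737.452716 + 2730.682743) = 86.4184 km
  3: √((-0.0534·111.32)² + (0.4338·55.35)²) = √(35.336938 + 576.519957) = 24.7357 km
  4: √((0.9759·111.32)² + (2.6939·55.35)²) = √(11802.038617 + 22233.006297) = 184.4859 km
  5: √((2.1150·111.32)² + (1.7051·55.35)²) = √(55432.841187 + 8907.071924) = 253.6531 km
  → nearest: 3 (24.7357 km)
Q3 at 60.5669°N, 15.3530°E:
  1: √((-1.5298·111.32)² + (2.5626·55.35)²) = √(29001.182649 + 20118.560069) = 221.6297 km
  2: √((-0.4921·111.32)² + (1.5020·55.35)²) = √(3000.911069 + 6911.544614) = 99.5613 km
  3: √((-1.1638·111.32)² + (0.9917·55.35)²) = √(16784.294883 + 3012.977419) = 140.7028 km
  4: √((-0.1345·111.32)² + (3.2518·55.35)²) = √(224.176954 + 32395.366966) = 180.6088 km
  5: √((1.0046·111.32)² + (2.2630·55.35)²) = √(12506.412328 + 15689.328575) = 167.9159 km
  → nearest: 2 (99.5613 km)
Q4 at 60.8616°N, 18.1273°E:
  1: √((-1.8245·111.32)² + (-0.2117·55.35)²) = √(41250.966719 + 137.302033) = 203.4411 km
  2: √((-0.7868·111.32)² + (-1.2723·55.35)²) = √(7671.408295 + 4959.230619) = 112.3861 km
  3: √((-1.4585·111.32)² + (-1.7826·55.35)²) = √(26360.841038 + 9735.159129) = 189.9895 km
  4: √((-0.4292·111.32)² + (0.4775·55.35)²) = √(2282.789267 + 698.525078) = 54.6014 km
  5: √((0.7099·111.32)² + (-0.5113·55.35)²) = √(6245.119424 + 800.915753) = 83.9407 km
  → nearest: 4 (54.6014 km)
Q5 at 60.8167°N, 17.8333°E:
  1: √((-1.7796·111.32)² + (0.0823·55.35)²) = √(39245.619552 + 20.750804) = 198.1574 km
  2: √((-0.7419·111.32)² + (-0.9783·55.35)²) = √(6820.828618 + 2932.103913) = 98.7569 km
  3: √((-1.4136·111.32)² + (-1.4886·55.35)²) = √(24762.783937 + 6788.772884) = 177.6276 km
  4: √((-0.3843·111.32)² + (0.7715·55.35)²) = √(1830.152015 + 1823.505641) = 60.4455 km
  5: √((0.7548·111.32)² + (-0.2173·55.35)²) = √(7060.089040 + 144.662079) = 84.8808 km
  → nearest: 4 (60.4455 km)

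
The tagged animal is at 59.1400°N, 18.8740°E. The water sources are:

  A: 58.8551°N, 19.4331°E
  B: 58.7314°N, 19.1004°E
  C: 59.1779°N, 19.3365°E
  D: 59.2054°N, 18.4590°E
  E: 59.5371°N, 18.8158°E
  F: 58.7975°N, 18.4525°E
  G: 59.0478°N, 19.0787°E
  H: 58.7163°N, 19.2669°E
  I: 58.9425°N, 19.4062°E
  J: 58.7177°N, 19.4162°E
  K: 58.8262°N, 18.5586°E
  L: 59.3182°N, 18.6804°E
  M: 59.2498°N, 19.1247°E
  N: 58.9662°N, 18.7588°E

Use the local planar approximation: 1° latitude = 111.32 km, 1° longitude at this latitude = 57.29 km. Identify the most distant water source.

J

Distances from 59.1400°N, 18.8740°E:
A: 45.0757 km
B: 47.2985 km
C: 26.8304 km
D: 24.8650 km
E: 44.3307 km
F: 45.1308 km
G: 15.5844 km
H: 52.2621 km
I: 37.5898 km
J: 56.3460 km
K: 39.3288 km
L: 22.7274 km
M: 18.8596 km
N: 20.4421 km
Maximum: J at 56.3460 km.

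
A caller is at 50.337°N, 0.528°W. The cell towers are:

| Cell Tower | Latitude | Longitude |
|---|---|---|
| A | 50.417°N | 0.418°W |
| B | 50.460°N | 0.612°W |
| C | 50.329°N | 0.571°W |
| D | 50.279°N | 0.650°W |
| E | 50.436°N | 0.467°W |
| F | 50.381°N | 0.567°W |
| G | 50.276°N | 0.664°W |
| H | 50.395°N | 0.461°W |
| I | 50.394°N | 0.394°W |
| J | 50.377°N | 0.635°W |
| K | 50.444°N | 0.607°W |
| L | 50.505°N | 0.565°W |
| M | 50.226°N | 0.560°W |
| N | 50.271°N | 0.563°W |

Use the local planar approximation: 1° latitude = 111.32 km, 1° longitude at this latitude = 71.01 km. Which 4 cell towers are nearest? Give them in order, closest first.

C, F, N, H

Distances from 50.337°N, 0.528°W:
A: √((0.080·111.32)² + (0.110·71.01)²) = √(79.30971 + 61.01328) = 11.846 km
B: √((0.123·111.32)² + (-0.084·71.01)²) = √(187.48072 + 35.57932) = 14.935 km
C: √((-0.008·111.32)² + (-0.043·71.01)²) = √(0.79310 + 9.32343) = 3.181 km
D: √((-0.058·111.32)² + (-0.122·71.01)²) = √(41.68717 + 75.05138) = 10.805 km
E: √((0.099·111.32)² + (0.061·71.01)²) = √(121.45539 + 18.76285) = 11.841 km
F: √((0.044·111.32)² + (-0.039·71.01)²) = √(23.99119 + 7.66952) = 5.627 km
G: √((-0.061·111.32)² + (-0.136·71.01)²) = √(46.11116 + 93.26460) = 11.806 km
H: √((0.058·111.32)² + (0.067·71.01)²) = √(41.68717 + 22.63542) = 8.020 km
I: √((0.057·111.32)² + (0.134·71.01)²) = √(40.26207 + 90.54170) = 11.437 km
J: √((0.040·111.32)² + (-0.107·71.01)²) = √(19.82743 + 57.73067) = 8.807 km
K: √((0.107·111.32)² + (-0.079·71.01)²) = √(141.87764 + 31.46974) = 13.166 km
L: √((0.168·111.32)² + (-0.037·71.01)²) = √(349.75583 + 6.90307) = 18.885 km
M: √((-0.111·111.32)² + (-0.032·71.01)²) = √(152.68359 + 5.16344) = 12.564 km
N: √((-0.066·111.32)² + (-0.035·71.01)²) = √(53.98017 + 6.17696) = 7.756 km
Sorted: C (3.181 km) < F (5.627 km) < N (7.756 km) < H (8.020 km) < J (8.807 km) < D (10.805 km) < …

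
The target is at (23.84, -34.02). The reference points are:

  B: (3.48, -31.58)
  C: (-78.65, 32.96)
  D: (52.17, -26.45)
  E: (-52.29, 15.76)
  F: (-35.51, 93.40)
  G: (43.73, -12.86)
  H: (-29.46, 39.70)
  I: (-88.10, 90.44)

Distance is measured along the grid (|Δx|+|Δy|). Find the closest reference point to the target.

Distances from (23.84, -34.02):
B: |-20.36| + |2.44| = 20.36 + 2.44 = 22.80
C: |-102.49| + |66.98| = 102.49 + 66.98 = 169.47
D: |28.33| + |7.57| = 28.33 + 7.57 = 35.90
E: |-76.13| + |49.78| = 76.13 + 49.78 = 125.91
F: |-59.35| + |127.42| = 59.35 + 127.42 = 186.77
G: |19.89| + |21.16| = 19.89 + 21.16 = 41.05
H: |-53.30| + |73.72| = 53.30 + 73.72 = 127.02
I: |-111.94| + |124.46| = 111.94 + 124.46 = 236.40
Minimum: B at 22.80.

B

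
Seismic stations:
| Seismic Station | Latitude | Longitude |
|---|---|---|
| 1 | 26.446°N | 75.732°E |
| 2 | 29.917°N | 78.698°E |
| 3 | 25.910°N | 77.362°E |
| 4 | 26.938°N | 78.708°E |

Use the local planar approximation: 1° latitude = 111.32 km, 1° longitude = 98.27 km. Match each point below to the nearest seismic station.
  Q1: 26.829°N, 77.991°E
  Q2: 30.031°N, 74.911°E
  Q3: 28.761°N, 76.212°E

Q1 at 26.829°N, 77.991°E:
  1: √((-0.383·111.32)² + (-2.259·98.27)²) = √(1817.79098 + 49280.41699) = 226.049 km
  2: √((3.088·111.32)² + (0.707·98.27)²) = √(118168.29754 + 4827.03824) = 350.707 km
  3: √((-0.919·111.32)² + (-0.629·98.27)²) = √(10465.92018 + 3820.70233) = 119.527 km
  4: √((0.109·111.32)² + (0.717·98.27)²) = √(147.23104 + 4964.55382) = 71.497 km
  → nearest: 4 (71.497 km)
Q2 at 30.031°N, 74.911°E:
  1: √((-3.585·111.32)² + (0.821·98.27)²) = √(159266.60236 + 6509.20915) = 407.156 km
  2: √((-0.114·111.32)² + (3.787·98.27)²) = √(161.04828 + 138494.49861) = 372.365 km
  3: √((-4.121·111.32)² + (2.451·98.27)²) = √(210451.30560 + 58013.42880) = 518.136 km
  4: √((-3.093·111.32)² + (3.797·98.27)²) = √(118551.27670 + 139226.88495) = 507.719 km
  → nearest: 2 (372.365 km)
Q3 at 28.761°N, 76.212°E:
  1: √((-2.315·111.32)² + (-0.480·98.27)²) = √(66412.27935 + 2224.97116) = 261.987 km
  2: √((1.156·111.32)² + (2.486·98.27)²) = √(16560.06601 + 59682.10889) = 276.120 km
  3: √((-2.851·111.32)² + (1.150·98.27)²) = √(100725.82425 + 12771.37311) = 336.893 km
  4: √((-1.823·111.32)² + (2.496·98.27)²) = √(41183.16621 + 60163.22028) = 318.349 km
  → nearest: 1 (261.987 km)

Q1→4; Q2→2; Q3→1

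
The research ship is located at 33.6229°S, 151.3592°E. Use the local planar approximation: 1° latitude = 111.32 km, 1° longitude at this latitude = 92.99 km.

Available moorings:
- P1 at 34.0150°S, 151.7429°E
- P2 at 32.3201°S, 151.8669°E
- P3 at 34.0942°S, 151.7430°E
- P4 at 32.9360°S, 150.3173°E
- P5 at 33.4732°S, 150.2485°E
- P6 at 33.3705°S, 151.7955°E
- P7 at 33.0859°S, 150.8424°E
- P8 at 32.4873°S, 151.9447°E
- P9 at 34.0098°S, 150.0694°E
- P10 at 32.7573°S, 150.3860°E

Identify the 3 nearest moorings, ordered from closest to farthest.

P6, P1, P3

Distances from 33.6229°S, 151.3592°E:
P1: 56.3762 km
P2: 152.5186 km
P3: 63.4534 km
P4: 123.4259 km
P5: 104.6198 km
P6: 49.3508 km
P7: 76.7008 km
P8: 137.6411 km
P9: 127.4372 km
P10: 132.1924 km
Sorted: P6 (49.3508 km) < P1 (56.3762 km) < P3 (63.4534 km) < P7 (76.7008 km) < P5 (104.6198 km) < …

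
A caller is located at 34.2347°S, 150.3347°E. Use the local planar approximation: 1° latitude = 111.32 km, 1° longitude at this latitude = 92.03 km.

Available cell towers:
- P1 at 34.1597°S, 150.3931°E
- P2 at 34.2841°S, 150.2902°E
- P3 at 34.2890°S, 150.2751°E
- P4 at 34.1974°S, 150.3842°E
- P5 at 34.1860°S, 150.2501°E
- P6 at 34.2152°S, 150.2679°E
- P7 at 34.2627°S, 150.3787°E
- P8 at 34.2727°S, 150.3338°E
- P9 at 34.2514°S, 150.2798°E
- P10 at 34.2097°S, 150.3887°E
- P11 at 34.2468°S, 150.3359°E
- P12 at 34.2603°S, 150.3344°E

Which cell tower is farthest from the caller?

Distances from 34.2347°S, 150.3347°E:
P1: 9.9293 km
P2: 6.8566 km
P3: 8.1623 km
P4: 6.1639 km
P5: 9.4873 km
P6: 6.5196 km
P7: 5.1100 km
P8: 4.2310 km
P9: 5.3836 km
P10: 5.6958 km
P11: 1.3515 km
P12: 2.8499 km
Maximum: P1 at 9.9293 km.

P1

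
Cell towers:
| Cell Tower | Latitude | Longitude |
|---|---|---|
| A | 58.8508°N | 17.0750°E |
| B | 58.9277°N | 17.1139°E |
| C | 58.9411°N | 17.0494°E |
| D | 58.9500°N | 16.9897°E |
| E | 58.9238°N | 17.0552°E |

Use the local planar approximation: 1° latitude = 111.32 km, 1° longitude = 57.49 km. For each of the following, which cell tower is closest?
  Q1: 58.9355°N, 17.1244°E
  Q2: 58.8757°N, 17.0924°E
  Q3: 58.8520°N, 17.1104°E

Q1 at 58.9355°N, 17.1244°E:
  A: 9.8472 km
  B: 1.0575 km
  C: 4.3566 km
  D: 7.9103 km
  E: 4.1861 km
  → nearest: B (1.0575 km)
Q2 at 58.8757°N, 17.0924°E:
  A: 2.9468 km
  B: 5.9191 km
  C: 7.6886 km
  D: 10.1622 km
  E: 5.7658 km
  → nearest: A (2.9468 km)
Q3 at 58.8520°N, 17.1104°E:
  A: 2.0395 km
  B: 8.4293 km
  C: 10.5203 km
  D: 12.9292 km
  E: 8.5997 km
  → nearest: A (2.0395 km)

Q1→B; Q2→A; Q3→A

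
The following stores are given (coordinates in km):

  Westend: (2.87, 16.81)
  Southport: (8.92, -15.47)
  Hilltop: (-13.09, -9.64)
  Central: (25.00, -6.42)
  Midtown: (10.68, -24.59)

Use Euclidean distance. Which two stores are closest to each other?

Southport and Midtown

Pairwise distances:
Westend–Southport: 32.84 km
Westend–Hilltop: 30.89 km
Westend–Central: 32.08 km
Westend–Midtown: 42.13 km
Southport–Hilltop: 22.77 km
Southport–Central: 18.45 km
Southport–Midtown: 9.29 km
Hilltop–Central: 38.23 km
Hilltop–Midtown: 28.08 km
Central–Midtown: 23.13 km
Closest pair: Southport–Midtown at 9.29 km.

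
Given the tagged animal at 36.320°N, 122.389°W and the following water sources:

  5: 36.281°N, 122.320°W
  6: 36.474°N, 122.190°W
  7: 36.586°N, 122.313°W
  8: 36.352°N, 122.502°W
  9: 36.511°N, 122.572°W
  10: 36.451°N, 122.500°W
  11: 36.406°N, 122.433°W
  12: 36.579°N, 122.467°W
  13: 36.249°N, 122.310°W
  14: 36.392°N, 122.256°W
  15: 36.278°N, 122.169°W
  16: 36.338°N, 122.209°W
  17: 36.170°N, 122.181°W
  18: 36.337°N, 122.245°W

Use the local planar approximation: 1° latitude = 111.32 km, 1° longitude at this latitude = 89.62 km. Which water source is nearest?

5

Distances from 36.320°N, 122.389°W:
5: 7.556 km
6: 24.738 km
7: 30.384 km
8: 10.735 km
9: 26.852 km
10: 17.653 km
11: 10.354 km
12: 29.667 km
13: 10.611 km
14: 14.364 km
15: 20.263 km
16: 16.256 km
17: 25.026 km
18: 13.043 km
Minimum: 5 at 7.556 km.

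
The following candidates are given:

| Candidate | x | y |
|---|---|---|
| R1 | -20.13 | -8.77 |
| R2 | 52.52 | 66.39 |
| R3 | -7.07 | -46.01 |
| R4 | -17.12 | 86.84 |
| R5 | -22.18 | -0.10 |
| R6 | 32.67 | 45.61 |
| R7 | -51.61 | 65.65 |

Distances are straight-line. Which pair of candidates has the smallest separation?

Pairwise distances:
R1–R5: 8.91
R2–R6: 28.74
R1–R3: 39.46
R4–R7: 40.48
R3–R5: 48.33
R4–R6: 64.64
R5–R6: 71.40
R5–R7: 72.04
R2–R4: 72.58
R1–R6: 75.80
R1–R7: 80.80
R6–R7: 86.63
R4–R5: 87.09
R1–R4: 95.66
R3–R6: 99.87
R2–R5: 100.01
R2–R7: 104.13
R1–R2: 104.53
R3–R7: 120.22
R2–R3: 127.22
R3–R4: 133.23
Closest pair: R1–R5 at 8.91.

R1 and R5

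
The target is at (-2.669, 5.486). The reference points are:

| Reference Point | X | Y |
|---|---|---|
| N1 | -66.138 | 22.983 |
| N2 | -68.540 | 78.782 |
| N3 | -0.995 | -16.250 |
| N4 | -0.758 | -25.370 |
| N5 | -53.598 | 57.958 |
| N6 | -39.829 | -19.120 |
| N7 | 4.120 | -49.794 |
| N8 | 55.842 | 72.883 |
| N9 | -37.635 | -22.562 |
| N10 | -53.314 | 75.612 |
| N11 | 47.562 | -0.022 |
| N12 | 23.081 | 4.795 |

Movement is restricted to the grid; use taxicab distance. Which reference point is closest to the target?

N3

Distances from (-2.669, 5.486):
N1: 80.966
N2: 139.167
N3: 23.410
N4: 32.767
N5: 103.401
N6: 61.766
N7: 62.069
N8: 125.908
N9: 63.014
N10: 120.771
N11: 55.739
N12: 26.441
Minimum: N3 at 23.410.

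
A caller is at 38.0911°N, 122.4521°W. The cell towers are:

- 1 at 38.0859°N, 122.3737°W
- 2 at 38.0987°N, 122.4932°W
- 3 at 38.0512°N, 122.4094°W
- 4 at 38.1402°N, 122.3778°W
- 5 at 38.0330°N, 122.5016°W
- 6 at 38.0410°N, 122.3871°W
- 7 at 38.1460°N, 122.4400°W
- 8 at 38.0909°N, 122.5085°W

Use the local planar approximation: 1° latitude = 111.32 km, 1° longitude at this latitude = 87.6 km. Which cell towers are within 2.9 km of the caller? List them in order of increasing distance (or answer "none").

Distances from 38.0911°N, 122.4521°W:
1: 6.8922 km
2: 3.6984 km
3: 5.8069 km
4: 8.4993 km
5: 7.7868 km
6: 7.9703 km
7: 6.2027 km
8: 4.9407 km
Threshold 2.9 km: none within range.

none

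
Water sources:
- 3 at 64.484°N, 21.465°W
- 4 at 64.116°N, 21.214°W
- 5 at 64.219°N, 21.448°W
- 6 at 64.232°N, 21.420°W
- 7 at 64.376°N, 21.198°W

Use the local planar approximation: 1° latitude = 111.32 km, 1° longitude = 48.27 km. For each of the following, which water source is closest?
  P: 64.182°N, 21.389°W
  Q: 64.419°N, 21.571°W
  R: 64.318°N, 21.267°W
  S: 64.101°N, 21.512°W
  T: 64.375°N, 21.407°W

P at 64.182°N, 21.389°W:
  3: √((0.302·111.32)² + (-0.076·48.27)²) = √(1130.21296 + 13.45804) = 33.818 km
  4: √((-0.066·111.32)² + (0.175·48.27)²) = √(53.98017 + 71.35603) = 11.195 km
  5: √((0.037·111.32)² + (-0.059·48.27)²) = √(16.96484 + 8.11071) = 5.008 km
  6: √((0.050·111.32)² + (-0.031·48.27)²) = √(30.98036 + 2.23912) = 5.764 km
  7: √((0.194·111.32)² + (0.191·48.27)²) = √(466.39067 + 85.00047) = 23.482 km
  → nearest: 5 (5.008 km)
Q at 64.419°N, 21.571°W:
  3: √((0.065·111.32)² + (0.106·48.27)²) = √(52.35680 + 26.17980) = 8.862 km
  4: √((-0.303·111.32)² + (0.357·48.27)²) = √(1137.71020 + 296.95527) = 37.877 km
  5: √((-0.200·111.32)² + (0.123·48.27)²) = √(495.68570 + 35.25046) = 23.042 km
  6: √((-0.187·111.32)² + (0.151·48.27)²) = √(433.34083 + 53.12617) = 22.056 km
  7: √((-0.043·111.32)² + (0.373·48.27)²) = √(22.91307 + 324.16958) = 18.630 km
  → nearest: 3 (8.862 km)
R at 64.318°N, 21.267°W:
  3: √((0.166·111.32)² + (-0.198·48.27)²) = √(341.47788 + 91.34504) = 20.804 km
  4: √((-0.202·111.32)² + (0.053·48.27)²) = √(505.64898 + 6.54495) = 22.632 km
  5: √((-0.099·111.32)² + (-0.181·48.27)²) = √(121.45539 + 76.33290) = 14.064 km
  6: √((-0.086·111.32)² + (-0.153·48.27)²) = √(91.65229 + 54.54280) = 12.091 km
  7: √((0.058·111.32)² + (0.069·48.27)²) = √(41.68717 + 11.09310) = 7.265 km
  → nearest: 7 (7.265 km)
S at 64.101°N, 21.512°W:
  3: √((0.383·111.32)² + (0.047·48.27)²) = √(1817.79098 + 5.14695) = 42.696 km
  4: √((0.015·111.32)² + (0.298·48.27)²) = √(2.78823 + 206.91269) = 14.481 km
  5: √((0.118·111.32)² + (0.064·48.27)²) = √(172.54819 + 9.54365) = 13.494 km
  6: √((0.131·111.32)² + (0.092·48.27)²) = √(212.66156 + 19.72106) = 15.244 km
  7: √((0.275·111.32)² + (0.314·48.27)²) = √(937.15577 + 229.72798) = 34.160 km
  → nearest: 5 (13.494 km)
T at 64.375°N, 21.407°W:
  3: √((0.109·111.32)² + (-0.058·48.27)²) = √(147.23104 + 7.83810) = 12.453 km
  4: √((-0.259·111.32)² + (0.193·48.27)²) = √(831.27730 + 86.78991) = 30.300 km
  5: √((-0.156·111.32)² + (-0.041·48.27)²) = √(301.57518 + 3.91672) = 17.478 km
  6: √((-0.143·111.32)² + (-0.013·48.27)²) = √(253.40692 + 0.39377) = 15.931 km
  7: √((0.001·111.32)² + (0.209·48.27)²) = √(0.01239 + 101.77642) = 10.089 km
  → nearest: 7 (10.089 km)

P→5; Q→3; R→7; S→5; T→7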